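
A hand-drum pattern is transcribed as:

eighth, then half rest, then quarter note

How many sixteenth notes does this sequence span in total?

14

Express everything in sixteenth notes: eighth = 2; half rest = 8; quarter note = 4.
Altogether 2 + 8 + 4 = 14 sixteenth notes.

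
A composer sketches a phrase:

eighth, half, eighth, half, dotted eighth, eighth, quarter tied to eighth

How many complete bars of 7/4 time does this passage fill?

One bar of 7/4 = 28 sixteenth notes.
In sixteenth notes: eighth = 2; half = 8; eighth = 2; half = 8; dotted eighth = 3; eighth = 2; quarter tied to eighth (quarter + eighth) = 6.
Adding: 2 + 8 + 2 + 8 + 3 + 2 + 6 = 31.
31 ÷ 28 = 1 complete bar with 3 left over.

1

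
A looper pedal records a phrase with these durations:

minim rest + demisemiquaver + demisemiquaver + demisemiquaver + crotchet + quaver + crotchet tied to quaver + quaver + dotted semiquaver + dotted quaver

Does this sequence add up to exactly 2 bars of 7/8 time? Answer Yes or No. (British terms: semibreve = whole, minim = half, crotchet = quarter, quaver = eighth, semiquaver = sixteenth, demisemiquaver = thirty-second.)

Yes

One bar of 7/8 = 28 thirty-second notes, so 2 bars = 56.
Working in thirty-second notes: minim rest = 16; demisemiquaver = 1; demisemiquaver = 1; demisemiquaver = 1; crotchet = 8; quaver = 4; crotchet tied to quaver (crotchet + quaver) = 12; quaver = 4; dotted semiquaver = 3; dotted quaver = 6.
Altogether 16 + 1 + 1 + 1 + 8 + 4 + 12 + 4 + 3 + 6 = 56.
56 equals 56, so the answer is Yes.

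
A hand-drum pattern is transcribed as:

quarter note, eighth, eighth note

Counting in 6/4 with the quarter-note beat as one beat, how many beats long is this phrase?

2

One quarter-note beat = 2 eighth notes.
Convert each value to eighth notes: quarter note = 2; eighth = 1; eighth note = 1.
Adding: 2 + 1 + 1 = 4.
4 ÷ 2 = 2 beats.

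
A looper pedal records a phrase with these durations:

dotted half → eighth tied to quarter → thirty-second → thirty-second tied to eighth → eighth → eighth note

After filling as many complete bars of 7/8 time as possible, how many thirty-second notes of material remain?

One bar of 7/8 = 28 thirty-second notes.
Express everything in thirty-second notes: dotted half = 24; eighth tied to quarter (eighth + quarter) = 12; thirty-second = 1; thirty-second tied to eighth (thirty-second + eighth) = 5; eighth = 4; eighth note = 4.
Adding: 24 + 12 + 1 + 5 + 4 + 4 = 50.
50 ÷ 28 = 1 complete bar with 22 thirty-second notes remaining.

22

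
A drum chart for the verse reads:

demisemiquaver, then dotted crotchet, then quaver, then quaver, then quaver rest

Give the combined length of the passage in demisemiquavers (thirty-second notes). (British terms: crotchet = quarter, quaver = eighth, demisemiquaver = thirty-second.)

25

In thirty-second notes: demisemiquaver = 1; dotted crotchet = 12; quaver = 4; quaver = 4; quaver rest = 4.
Altogether 1 + 12 + 4 + 4 + 4 = 25 thirty-second notes.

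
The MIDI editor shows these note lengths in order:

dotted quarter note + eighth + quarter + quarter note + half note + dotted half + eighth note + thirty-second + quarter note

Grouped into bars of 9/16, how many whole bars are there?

4

One bar of 9/16 = 18 thirty-second notes.
Convert each value to thirty-second notes: dotted quarter note = 12; eighth = 4; quarter = 8; quarter note = 8; half note = 16; dotted half = 24; eighth note = 4; thirty-second = 1; quarter note = 8.
Adding: 12 + 4 + 8 + 8 + 16 + 24 + 4 + 1 + 8 = 85.
85 ÷ 18 = 4 complete bars with 13 left over.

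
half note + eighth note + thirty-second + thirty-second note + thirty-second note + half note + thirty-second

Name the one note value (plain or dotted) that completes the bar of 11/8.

The bar of 11/8 = 44 thirty-second notes.
Working in thirty-second notes: half note = 16; eighth note = 4; thirty-second = 1; thirty-second note = 1; thirty-second note = 1; half note = 16; thirty-second = 1.
Sum: 16 + 4 + 1 + 1 + 1 + 16 + 1 = 40.
Remaining: 44 − 40 = 4 thirty-second notes, which is a eighth note.

eighth note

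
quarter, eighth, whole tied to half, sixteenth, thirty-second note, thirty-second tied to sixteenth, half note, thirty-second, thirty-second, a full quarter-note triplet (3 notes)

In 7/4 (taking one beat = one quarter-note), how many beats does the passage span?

One quarter-note beat = 8 thirty-second notes.
Convert each value to thirty-second notes: quarter = 8; eighth = 4; whole tied to half (whole + half) = 48; sixteenth = 2; thirty-second note = 1; thirty-second tied to sixteenth (thirty-second + sixteenth) = 3; half note = 16; thirty-second = 1; thirty-second = 1; a full quarter-note triplet (3 notes) (three triplet quarters span one half) = 16.
Total: 8 + 4 + 48 + 2 + 1 + 3 + 16 + 1 + 1 + 16 = 100.
100 ÷ 8 = 12.5 beats.

12.5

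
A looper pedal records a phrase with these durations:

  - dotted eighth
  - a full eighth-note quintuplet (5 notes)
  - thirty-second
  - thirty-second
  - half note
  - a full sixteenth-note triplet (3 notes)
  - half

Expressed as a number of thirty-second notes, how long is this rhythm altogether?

Express everything in thirty-second notes: dotted eighth = 6; a full eighth-note quintuplet (5 notes) (five quintuplet eighths span one half) = 16; thirty-second = 1; thirty-second = 1; half note = 16; a full sixteenth-note triplet (3 notes) (three triplet sixteenths span one eighth) = 4; half = 16.
Altogether 6 + 16 + 1 + 1 + 16 + 4 + 16 = 60 thirty-second notes.

60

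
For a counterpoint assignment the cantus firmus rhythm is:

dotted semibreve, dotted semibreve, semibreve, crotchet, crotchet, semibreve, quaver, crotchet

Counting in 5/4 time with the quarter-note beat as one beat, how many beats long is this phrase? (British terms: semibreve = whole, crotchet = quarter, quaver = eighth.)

23.5

One quarter-note beat = 2 eighth notes.
In eighth notes: dotted semibreve = 12; dotted semibreve = 12; semibreve = 8; crotchet = 2; crotchet = 2; semibreve = 8; quaver = 1; crotchet = 2.
Altogether 12 + 12 + 8 + 2 + 2 + 8 + 1 + 2 = 47.
47 ÷ 2 = 23.5 beats.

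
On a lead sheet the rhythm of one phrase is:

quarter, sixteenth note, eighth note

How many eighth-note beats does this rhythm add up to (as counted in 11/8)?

One eighth-note beat = 2 sixteenth notes.
In sixteenth notes: quarter = 4; sixteenth note = 1; eighth note = 2.
Altogether 4 + 1 + 2 = 7.
7 ÷ 2 = 3.5 beats.

3.5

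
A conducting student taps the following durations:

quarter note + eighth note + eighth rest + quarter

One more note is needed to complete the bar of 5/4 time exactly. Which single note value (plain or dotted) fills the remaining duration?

half note

The bar of 5/4 = 10 eighth notes.
Express everything in eighth notes: quarter note = 2; eighth note = 1; eighth rest = 1; quarter = 2.
Altogether 2 + 1 + 1 + 2 = 6.
Remaining: 10 − 6 = 4 eighth notes, which is a half note.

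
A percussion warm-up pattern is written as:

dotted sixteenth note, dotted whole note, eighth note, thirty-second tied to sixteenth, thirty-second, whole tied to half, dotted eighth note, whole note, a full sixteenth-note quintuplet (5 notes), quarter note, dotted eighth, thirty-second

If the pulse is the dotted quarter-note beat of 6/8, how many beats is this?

14

One dotted quarter-note beat = 12 thirty-second notes.
Express everything in thirty-second notes: dotted sixteenth note = 3; dotted whole note = 48; eighth note = 4; thirty-second tied to sixteenth (thirty-second + sixteenth) = 3; thirty-second = 1; whole tied to half (whole + half) = 48; dotted eighth note = 6; whole note = 32; a full sixteenth-note quintuplet (5 notes) (five quintuplet sixteenths span one quarter) = 8; quarter note = 8; dotted eighth = 6; thirty-second = 1.
Adding: 3 + 48 + 4 + 3 + 1 + 48 + 6 + 32 + 8 + 8 + 6 + 1 = 168.
168 ÷ 12 = 14 beats.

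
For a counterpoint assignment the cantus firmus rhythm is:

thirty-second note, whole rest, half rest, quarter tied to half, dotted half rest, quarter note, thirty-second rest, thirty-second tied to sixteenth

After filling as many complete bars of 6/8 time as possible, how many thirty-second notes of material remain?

13

One bar of 6/8 = 24 thirty-second notes.
Working in thirty-second notes: thirty-second note = 1; whole rest = 32; half rest = 16; quarter tied to half (quarter + half) = 24; dotted half rest = 24; quarter note = 8; thirty-second rest = 1; thirty-second tied to sixteenth (thirty-second + sixteenth) = 3.
Altogether 1 + 32 + 16 + 24 + 24 + 8 + 1 + 3 = 109.
109 ÷ 24 = 4 complete bars with 13 thirty-second notes remaining.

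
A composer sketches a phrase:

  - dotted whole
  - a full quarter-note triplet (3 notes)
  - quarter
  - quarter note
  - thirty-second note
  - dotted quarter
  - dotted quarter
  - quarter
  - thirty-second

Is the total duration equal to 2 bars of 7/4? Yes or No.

No

One bar of 7/4 = 56 thirty-second notes, so 2 bars = 112.
Each duration in thirty-second notes: dotted whole = 48; a full quarter-note triplet (3 notes) (three triplet quarters span one half) = 16; quarter = 8; quarter note = 8; thirty-second note = 1; dotted quarter = 12; dotted quarter = 12; quarter = 8; thirty-second = 1.
Total: 48 + 16 + 8 + 8 + 1 + 12 + 12 + 8 + 1 = 114.
114 exceeds 112, so the answer is No.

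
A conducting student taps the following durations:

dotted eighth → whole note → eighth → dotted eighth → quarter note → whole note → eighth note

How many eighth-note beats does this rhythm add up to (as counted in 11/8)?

One eighth-note beat = 2 sixteenth notes.
Express everything in sixteenth notes: dotted eighth = 3; whole note = 16; eighth = 2; dotted eighth = 3; quarter note = 4; whole note = 16; eighth note = 2.
Total: 3 + 16 + 2 + 3 + 4 + 16 + 2 = 46.
46 ÷ 2 = 23 beats.

23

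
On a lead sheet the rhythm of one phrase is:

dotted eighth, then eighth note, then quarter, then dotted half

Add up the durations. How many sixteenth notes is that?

Express everything in sixteenth notes: dotted eighth = 3; eighth note = 2; quarter = 4; dotted half = 12.
Adding: 3 + 2 + 4 + 12 = 21 sixteenth notes.

21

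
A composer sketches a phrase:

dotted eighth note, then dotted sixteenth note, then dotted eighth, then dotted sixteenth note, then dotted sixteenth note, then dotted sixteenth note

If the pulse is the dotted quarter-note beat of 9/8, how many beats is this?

2

One dotted quarter-note beat = 12 thirty-second notes.
Express everything in thirty-second notes: dotted eighth note = 6; dotted sixteenth note = 3; dotted eighth = 6; dotted sixteenth note = 3; dotted sixteenth note = 3; dotted sixteenth note = 3.
Total: 6 + 3 + 6 + 3 + 3 + 3 = 24.
24 ÷ 12 = 2 beats.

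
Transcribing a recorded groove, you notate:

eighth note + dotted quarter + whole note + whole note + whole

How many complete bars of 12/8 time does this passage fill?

One bar of 12/8 = 12 eighth notes.
Convert each value to eighth notes: eighth note = 1; dotted quarter = 3; whole note = 8; whole note = 8; whole = 8.
Altogether 1 + 3 + 8 + 8 + 8 = 28.
28 ÷ 12 = 2 complete bars with 4 left over.

2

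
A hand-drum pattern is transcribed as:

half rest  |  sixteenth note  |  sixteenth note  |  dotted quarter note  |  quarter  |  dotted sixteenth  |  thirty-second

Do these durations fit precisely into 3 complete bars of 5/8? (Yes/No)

No

One bar of 5/8 = 20 thirty-second notes, so 3 bars = 60.
Working in thirty-second notes: half rest = 16; sixteenth note = 2; sixteenth note = 2; dotted quarter note = 12; quarter = 8; dotted sixteenth = 3; thirty-second = 1.
Adding: 16 + 2 + 2 + 12 + 8 + 3 + 1 = 44.
44 falls short of 60, so the answer is No.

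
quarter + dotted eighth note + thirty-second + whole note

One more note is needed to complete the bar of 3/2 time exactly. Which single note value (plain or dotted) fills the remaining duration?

thirty-second note

The bar of 3/2 = 48 thirty-second notes.
Convert each value to thirty-second notes: quarter = 8; dotted eighth note = 6; thirty-second = 1; whole note = 32.
Total: 8 + 6 + 1 + 32 = 47.
Remaining: 48 − 47 = 1 thirty-second note, which is a thirty-second note.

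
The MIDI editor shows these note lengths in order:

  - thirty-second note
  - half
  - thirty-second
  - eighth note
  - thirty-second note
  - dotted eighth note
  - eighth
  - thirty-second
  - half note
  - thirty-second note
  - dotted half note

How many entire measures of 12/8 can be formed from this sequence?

1

One bar of 12/8 = 48 thirty-second notes.
Convert each value to thirty-second notes: thirty-second note = 1; half = 16; thirty-second = 1; eighth note = 4; thirty-second note = 1; dotted eighth note = 6; eighth = 4; thirty-second = 1; half note = 16; thirty-second note = 1; dotted half note = 24.
Total: 1 + 16 + 1 + 4 + 1 + 6 + 4 + 1 + 16 + 1 + 24 = 75.
75 ÷ 48 = 1 complete bar with 27 left over.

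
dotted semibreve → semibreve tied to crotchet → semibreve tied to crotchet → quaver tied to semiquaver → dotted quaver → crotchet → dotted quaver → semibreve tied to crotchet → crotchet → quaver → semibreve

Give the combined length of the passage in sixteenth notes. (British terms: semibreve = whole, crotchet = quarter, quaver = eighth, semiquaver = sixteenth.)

119

In sixteenth notes: dotted semibreve = 24; semibreve tied to crotchet (semibreve + crotchet) = 20; semibreve tied to crotchet (semibreve + crotchet) = 20; quaver tied to semiquaver (quaver + semiquaver) = 3; dotted quaver = 3; crotchet = 4; dotted quaver = 3; semibreve tied to crotchet (semibreve + crotchet) = 20; crotchet = 4; quaver = 2; semibreve = 16.
Total: 24 + 20 + 20 + 3 + 3 + 4 + 3 + 20 + 4 + 2 + 16 = 119 sixteenth notes.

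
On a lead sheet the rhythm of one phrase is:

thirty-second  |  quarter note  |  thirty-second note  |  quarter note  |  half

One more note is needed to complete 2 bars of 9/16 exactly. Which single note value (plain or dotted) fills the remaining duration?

sixteenth note

2 bars of 9/16 = 36 thirty-second notes.
Express everything in thirty-second notes: thirty-second = 1; quarter note = 8; thirty-second note = 1; quarter note = 8; half = 16.
Total: 1 + 8 + 1 + 8 + 16 = 34.
Remaining: 36 − 34 = 2 thirty-second notes, which is a sixteenth note.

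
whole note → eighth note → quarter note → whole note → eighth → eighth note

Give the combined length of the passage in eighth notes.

21

Express everything in eighth notes: whole note = 8; eighth note = 1; quarter note = 2; whole note = 8; eighth = 1; eighth note = 1.
Total: 8 + 1 + 2 + 8 + 1 + 1 = 21 eighth notes.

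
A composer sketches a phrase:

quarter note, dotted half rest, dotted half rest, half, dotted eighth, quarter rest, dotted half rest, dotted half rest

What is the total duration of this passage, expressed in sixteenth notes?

67

In sixteenth notes: quarter note = 4; dotted half rest = 12; dotted half rest = 12; half = 8; dotted eighth = 3; quarter rest = 4; dotted half rest = 12; dotted half rest = 12.
Adding: 4 + 12 + 12 + 8 + 3 + 4 + 12 + 12 = 67 sixteenth notes.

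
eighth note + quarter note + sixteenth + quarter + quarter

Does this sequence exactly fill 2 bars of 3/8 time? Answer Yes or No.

No

One bar of 3/8 = 6 sixteenth notes, so 2 bars = 12.
Express everything in sixteenth notes: eighth note = 2; quarter note = 4; sixteenth = 1; quarter = 4; quarter = 4.
Sum: 2 + 4 + 1 + 4 + 4 = 15.
15 exceeds 12, so the answer is No.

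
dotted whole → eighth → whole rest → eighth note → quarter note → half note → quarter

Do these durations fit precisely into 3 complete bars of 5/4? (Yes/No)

One bar of 5/4 = 10 eighth notes, so 3 bars = 30.
Working in eighth notes: dotted whole = 12; eighth = 1; whole rest = 8; eighth note = 1; quarter note = 2; half note = 4; quarter = 2.
Sum: 12 + 1 + 8 + 1 + 2 + 4 + 2 = 30.
30 equals 30, so the answer is Yes.

Yes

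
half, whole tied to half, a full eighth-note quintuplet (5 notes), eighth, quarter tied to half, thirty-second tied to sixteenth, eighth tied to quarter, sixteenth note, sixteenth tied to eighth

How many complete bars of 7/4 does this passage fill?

One bar of 7/4 = 56 thirty-second notes.
Convert each value to thirty-second notes: half = 16; whole tied to half (whole + half) = 48; a full eighth-note quintuplet (5 notes) (five quintuplet eighths span one half) = 16; eighth = 4; quarter tied to half (quarter + half) = 24; thirty-second tied to sixteenth (thirty-second + sixteenth) = 3; eighth tied to quarter (eighth + quarter) = 12; sixteenth note = 2; sixteenth tied to eighth (sixteenth + eighth) = 6.
Adding: 16 + 48 + 16 + 4 + 24 + 3 + 12 + 2 + 6 = 131.
131 ÷ 56 = 2 complete bars with 19 left over.

2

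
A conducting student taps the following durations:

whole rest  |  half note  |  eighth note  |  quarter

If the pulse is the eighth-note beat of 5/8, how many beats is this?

One eighth-note beat = 2 sixteenth notes.
Each duration in sixteenth notes: whole rest = 16; half note = 8; eighth note = 2; quarter = 4.
Total: 16 + 8 + 2 + 4 = 30.
30 ÷ 2 = 15 beats.

15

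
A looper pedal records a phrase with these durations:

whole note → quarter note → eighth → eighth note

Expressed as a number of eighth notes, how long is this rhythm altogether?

Express everything in eighth notes: whole note = 8; quarter note = 2; eighth = 1; eighth note = 1.
Sum: 8 + 2 + 1 + 1 = 12 eighth notes.

12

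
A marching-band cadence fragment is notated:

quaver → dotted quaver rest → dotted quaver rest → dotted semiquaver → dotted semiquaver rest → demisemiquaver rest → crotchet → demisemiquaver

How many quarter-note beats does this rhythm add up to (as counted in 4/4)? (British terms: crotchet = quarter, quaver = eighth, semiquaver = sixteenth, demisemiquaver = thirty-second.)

4

One quarter-note beat = 8 thirty-second notes.
Express everything in thirty-second notes: quaver = 4; dotted quaver rest = 6; dotted quaver rest = 6; dotted semiquaver = 3; dotted semiquaver rest = 3; demisemiquaver rest = 1; crotchet = 8; demisemiquaver = 1.
Total: 4 + 6 + 6 + 3 + 3 + 1 + 8 + 1 = 32.
32 ÷ 8 = 4 beats.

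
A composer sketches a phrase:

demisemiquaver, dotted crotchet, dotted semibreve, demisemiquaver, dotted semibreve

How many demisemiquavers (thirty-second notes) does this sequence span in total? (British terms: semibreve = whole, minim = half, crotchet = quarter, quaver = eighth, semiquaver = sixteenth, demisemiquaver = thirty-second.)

Express everything in thirty-second notes: demisemiquaver = 1; dotted crotchet = 12; dotted semibreve = 48; demisemiquaver = 1; dotted semibreve = 48.
Sum: 1 + 12 + 48 + 1 + 48 = 110 thirty-second notes.

110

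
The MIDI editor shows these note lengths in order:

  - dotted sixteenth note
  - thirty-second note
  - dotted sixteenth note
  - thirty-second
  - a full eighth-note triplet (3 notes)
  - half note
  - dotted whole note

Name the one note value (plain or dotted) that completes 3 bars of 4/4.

half note

3 bars of 4/4 = 96 thirty-second notes.
Express everything in thirty-second notes: dotted sixteenth note = 3; thirty-second note = 1; dotted sixteenth note = 3; thirty-second = 1; a full eighth-note triplet (3 notes) (three triplet eighths span one quarter) = 8; half note = 16; dotted whole note = 48.
Sum: 3 + 1 + 3 + 1 + 8 + 16 + 48 = 80.
Remaining: 96 − 80 = 16 thirty-second notes, which is a half note.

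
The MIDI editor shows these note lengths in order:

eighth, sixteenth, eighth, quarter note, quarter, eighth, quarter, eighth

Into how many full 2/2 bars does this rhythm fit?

One bar of 2/2 = 16 sixteenth notes.
Working in sixteenth notes: eighth = 2; sixteenth = 1; eighth = 2; quarter note = 4; quarter = 4; eighth = 2; quarter = 4; eighth = 2.
Adding: 2 + 1 + 2 + 4 + 4 + 2 + 4 + 2 = 21.
21 ÷ 16 = 1 complete bar with 5 left over.

1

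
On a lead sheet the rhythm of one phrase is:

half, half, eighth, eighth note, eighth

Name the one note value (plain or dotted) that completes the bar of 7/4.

dotted quarter note

The bar of 7/4 = 14 eighth notes.
Convert each value to eighth notes: half = 4; half = 4; eighth = 1; eighth note = 1; eighth = 1.
Sum: 4 + 4 + 1 + 1 + 1 = 11.
Remaining: 14 − 11 = 3 eighth notes, which is a dotted quarter note.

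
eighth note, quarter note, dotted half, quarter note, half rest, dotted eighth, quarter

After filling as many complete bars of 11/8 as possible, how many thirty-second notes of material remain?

30

One bar of 11/8 = 22 sixteenth notes.
Convert each value to sixteenth notes: eighth note = 2; quarter note = 4; dotted half = 12; quarter note = 4; half rest = 8; dotted eighth = 3; quarter = 4.
Altogether 2 + 4 + 12 + 4 + 8 + 3 + 4 = 37.
37 ÷ 22 = 1 complete bar with 15 sixteenth notes remaining = 30 thirty-second notes.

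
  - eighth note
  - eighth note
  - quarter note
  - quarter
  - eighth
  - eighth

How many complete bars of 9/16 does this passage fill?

One bar of 9/16 = 9 sixteenth notes.
Each duration in sixteenth notes: eighth note = 2; eighth note = 2; quarter note = 4; quarter = 4; eighth = 2; eighth = 2.
Sum: 2 + 2 + 4 + 4 + 2 + 2 = 16.
16 ÷ 9 = 1 complete bar with 7 left over.

1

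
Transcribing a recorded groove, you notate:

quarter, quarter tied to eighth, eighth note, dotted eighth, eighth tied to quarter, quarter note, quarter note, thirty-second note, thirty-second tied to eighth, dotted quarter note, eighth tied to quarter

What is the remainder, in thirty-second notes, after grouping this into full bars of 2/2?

24

One bar of 2/2 = 32 thirty-second notes.
Working in thirty-second notes: quarter = 8; quarter tied to eighth (quarter + eighth) = 12; eighth note = 4; dotted eighth = 6; eighth tied to quarter (eighth + quarter) = 12; quarter note = 8; quarter note = 8; thirty-second note = 1; thirty-second tied to eighth (thirty-second + eighth) = 5; dotted quarter note = 12; eighth tied to quarter (eighth + quarter) = 12.
Altogether 8 + 12 + 4 + 6 + 12 + 8 + 8 + 1 + 5 + 12 + 12 = 88.
88 ÷ 32 = 2 complete bars with 24 thirty-second notes remaining.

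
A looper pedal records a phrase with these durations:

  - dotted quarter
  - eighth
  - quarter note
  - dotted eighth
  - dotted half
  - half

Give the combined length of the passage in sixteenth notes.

35

Each duration in sixteenth notes: dotted quarter = 6; eighth = 2; quarter note = 4; dotted eighth = 3; dotted half = 12; half = 8.
Sum: 6 + 2 + 4 + 3 + 12 + 8 = 35 sixteenth notes.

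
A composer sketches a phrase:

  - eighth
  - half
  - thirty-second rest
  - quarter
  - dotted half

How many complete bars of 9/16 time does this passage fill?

One bar of 9/16 = 18 thirty-second notes.
In thirty-second notes: eighth = 4; half = 16; thirty-second rest = 1; quarter = 8; dotted half = 24.
Sum: 4 + 16 + 1 + 8 + 24 = 53.
53 ÷ 18 = 2 complete bars with 17 left over.

2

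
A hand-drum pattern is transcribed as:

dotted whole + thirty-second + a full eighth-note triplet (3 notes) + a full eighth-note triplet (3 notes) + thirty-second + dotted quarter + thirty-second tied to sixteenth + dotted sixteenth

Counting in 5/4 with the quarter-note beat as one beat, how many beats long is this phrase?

One quarter-note beat = 8 thirty-second notes.
Working in thirty-second notes: dotted whole = 48; thirty-second = 1; a full eighth-note triplet (3 notes) (three triplet eighths span one quarter) = 8; a full eighth-note triplet (3 notes) (three triplet eighths span one quarter) = 8; thirty-second = 1; dotted quarter = 12; thirty-second tied to sixteenth (thirty-second + sixteenth) = 3; dotted sixteenth = 3.
Altogether 48 + 1 + 8 + 8 + 1 + 12 + 3 + 3 = 84.
84 ÷ 8 = 10.5 beats.

10.5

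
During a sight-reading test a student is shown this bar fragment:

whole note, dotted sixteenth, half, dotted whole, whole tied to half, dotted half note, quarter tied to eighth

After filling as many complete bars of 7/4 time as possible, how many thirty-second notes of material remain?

15

One bar of 7/4 = 56 thirty-second notes.
Express everything in thirty-second notes: whole note = 32; dotted sixteenth = 3; half = 16; dotted whole = 48; whole tied to half (whole + half) = 48; dotted half note = 24; quarter tied to eighth (quarter + eighth) = 12.
Altogether 32 + 3 + 16 + 48 + 48 + 24 + 12 = 183.
183 ÷ 56 = 3 complete bars with 15 thirty-second notes remaining.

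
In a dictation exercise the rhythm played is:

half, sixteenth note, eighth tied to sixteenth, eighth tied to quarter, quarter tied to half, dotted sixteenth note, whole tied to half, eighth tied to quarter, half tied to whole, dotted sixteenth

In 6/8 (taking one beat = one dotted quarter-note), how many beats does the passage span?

14.5

One dotted quarter-note beat = 12 thirty-second notes.
Express everything in thirty-second notes: half = 16; sixteenth note = 2; eighth tied to sixteenth (eighth + sixteenth) = 6; eighth tied to quarter (eighth + quarter) = 12; quarter tied to half (quarter + half) = 24; dotted sixteenth note = 3; whole tied to half (whole + half) = 48; eighth tied to quarter (eighth + quarter) = 12; half tied to whole (half + whole) = 48; dotted sixteenth = 3.
Total: 16 + 2 + 6 + 12 + 24 + 3 + 48 + 12 + 48 + 3 = 174.
174 ÷ 12 = 14.5 beats.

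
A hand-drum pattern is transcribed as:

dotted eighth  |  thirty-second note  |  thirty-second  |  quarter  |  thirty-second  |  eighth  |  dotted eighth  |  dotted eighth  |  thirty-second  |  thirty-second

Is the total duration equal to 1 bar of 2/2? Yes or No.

No

One bar of 2/2 = 32 thirty-second notes.
Working in thirty-second notes: dotted eighth = 6; thirty-second note = 1; thirty-second = 1; quarter = 8; thirty-second = 1; eighth = 4; dotted eighth = 6; dotted eighth = 6; thirty-second = 1; thirty-second = 1.
Total: 6 + 1 + 1 + 8 + 1 + 4 + 6 + 6 + 1 + 1 = 35.
35 exceeds 32, so the answer is No.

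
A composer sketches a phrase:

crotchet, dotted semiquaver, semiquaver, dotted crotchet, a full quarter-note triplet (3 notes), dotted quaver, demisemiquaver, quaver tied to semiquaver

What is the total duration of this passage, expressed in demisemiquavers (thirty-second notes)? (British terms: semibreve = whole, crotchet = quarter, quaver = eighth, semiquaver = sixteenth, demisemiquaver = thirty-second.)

Express everything in thirty-second notes: crotchet = 8; dotted semiquaver = 3; semiquaver = 2; dotted crotchet = 12; a full quarter-note triplet (3 notes) (three triplet quarters span one half) = 16; dotted quaver = 6; demisemiquaver = 1; quaver tied to semiquaver (quaver + semiquaver) = 6.
Altogether 8 + 3 + 2 + 12 + 16 + 6 + 1 + 6 = 54 thirty-second notes.

54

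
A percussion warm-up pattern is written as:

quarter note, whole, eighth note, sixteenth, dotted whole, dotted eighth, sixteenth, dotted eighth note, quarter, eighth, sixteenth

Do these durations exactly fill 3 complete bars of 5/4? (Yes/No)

One bar of 5/4 = 20 sixteenth notes, so 3 bars = 60.
Working in sixteenth notes: quarter note = 4; whole = 16; eighth note = 2; sixteenth = 1; dotted whole = 24; dotted eighth = 3; sixteenth = 1; dotted eighth note = 3; quarter = 4; eighth = 2; sixteenth = 1.
Total: 4 + 16 + 2 + 1 + 24 + 3 + 1 + 3 + 4 + 2 + 1 = 61.
61 exceeds 60, so the answer is No.

No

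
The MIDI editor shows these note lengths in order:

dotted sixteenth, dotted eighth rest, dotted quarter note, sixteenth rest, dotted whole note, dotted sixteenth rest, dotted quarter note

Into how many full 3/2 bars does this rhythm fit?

One bar of 3/2 = 48 thirty-second notes.
Each duration in thirty-second notes: dotted sixteenth = 3; dotted eighth rest = 6; dotted quarter note = 12; sixteenth rest = 2; dotted whole note = 48; dotted sixteenth rest = 3; dotted quarter note = 12.
Altogether 3 + 6 + 12 + 2 + 48 + 3 + 12 = 86.
86 ÷ 48 = 1 complete bar with 38 left over.

1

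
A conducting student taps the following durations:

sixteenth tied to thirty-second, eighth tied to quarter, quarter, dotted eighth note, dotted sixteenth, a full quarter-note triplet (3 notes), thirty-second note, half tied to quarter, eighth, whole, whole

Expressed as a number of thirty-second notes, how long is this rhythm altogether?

141

Express everything in thirty-second notes: sixteenth tied to thirty-second (sixteenth + thirty-second) = 3; eighth tied to quarter (eighth + quarter) = 12; quarter = 8; dotted eighth note = 6; dotted sixteenth = 3; a full quarter-note triplet (3 notes) (three triplet quarters span one half) = 16; thirty-second note = 1; half tied to quarter (half + quarter) = 24; eighth = 4; whole = 32; whole = 32.
Sum: 3 + 12 + 8 + 6 + 3 + 16 + 1 + 24 + 4 + 32 + 32 = 141 thirty-second notes.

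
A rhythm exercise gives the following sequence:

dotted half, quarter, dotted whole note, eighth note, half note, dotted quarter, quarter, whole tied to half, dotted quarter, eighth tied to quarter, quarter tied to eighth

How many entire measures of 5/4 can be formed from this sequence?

5

One bar of 5/4 = 10 eighth notes.
Working in eighth notes: dotted half = 6; quarter = 2; dotted whole note = 12; eighth note = 1; half note = 4; dotted quarter = 3; quarter = 2; whole tied to half (whole + half) = 12; dotted quarter = 3; eighth tied to quarter (eighth + quarter) = 3; quarter tied to eighth (quarter + eighth) = 3.
Total: 6 + 2 + 12 + 1 + 4 + 3 + 2 + 12 + 3 + 3 + 3 = 51.
51 ÷ 10 = 5 complete bars with 1 left over.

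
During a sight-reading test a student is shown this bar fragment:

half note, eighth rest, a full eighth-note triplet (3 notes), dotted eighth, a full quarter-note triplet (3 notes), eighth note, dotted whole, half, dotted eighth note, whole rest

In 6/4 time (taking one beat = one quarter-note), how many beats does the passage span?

19.5

One quarter-note beat = 4 sixteenth notes.
Working in sixteenth notes: half note = 8; eighth rest = 2; a full eighth-note triplet (3 notes) (three triplet eighths span one quarter) = 4; dotted eighth = 3; a full quarter-note triplet (3 notes) (three triplet quarters span one half) = 8; eighth note = 2; dotted whole = 24; half = 8; dotted eighth note = 3; whole rest = 16.
Altogether 8 + 2 + 4 + 3 + 8 + 2 + 24 + 8 + 3 + 16 = 78.
78 ÷ 4 = 19.5 beats.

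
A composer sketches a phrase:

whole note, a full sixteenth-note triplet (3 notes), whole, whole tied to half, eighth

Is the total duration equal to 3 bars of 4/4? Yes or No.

No

One bar of 4/4 = 8 eighth notes, so 3 bars = 24.
Working in eighth notes: whole note = 8; a full sixteenth-note triplet (3 notes) (three triplet sixteenths span one eighth) = 1; whole = 8; whole tied to half (whole + half) = 12; eighth = 1.
Total: 8 + 1 + 8 + 12 + 1 = 30.
30 exceeds 24, so the answer is No.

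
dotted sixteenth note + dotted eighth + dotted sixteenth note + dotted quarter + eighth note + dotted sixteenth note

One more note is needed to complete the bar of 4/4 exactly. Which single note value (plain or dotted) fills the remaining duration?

The bar of 4/4 = 32 thirty-second notes.
Express everything in thirty-second notes: dotted sixteenth note = 3; dotted eighth = 6; dotted sixteenth note = 3; dotted quarter = 12; eighth note = 4; dotted sixteenth note = 3.
Adding: 3 + 6 + 3 + 12 + 4 + 3 = 31.
Remaining: 32 − 31 = 1 thirty-second note, which is a thirty-second note.

thirty-second note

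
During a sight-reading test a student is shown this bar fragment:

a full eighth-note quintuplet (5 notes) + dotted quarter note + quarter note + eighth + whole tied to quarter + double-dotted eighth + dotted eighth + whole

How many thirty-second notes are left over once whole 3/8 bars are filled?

5

One bar of 3/8 = 12 thirty-second notes.
Express everything in thirty-second notes: a full eighth-note quintuplet (5 notes) (five quintuplet eighths span one half) = 16; dotted quarter note = 12; quarter note = 8; eighth = 4; whole tied to quarter (whole + quarter) = 40; double-dotted eighth = 7; dotted eighth = 6; whole = 32.
Altogether 16 + 12 + 8 + 4 + 40 + 7 + 6 + 32 = 125.
125 ÷ 12 = 10 complete bars with 5 thirty-second notes remaining.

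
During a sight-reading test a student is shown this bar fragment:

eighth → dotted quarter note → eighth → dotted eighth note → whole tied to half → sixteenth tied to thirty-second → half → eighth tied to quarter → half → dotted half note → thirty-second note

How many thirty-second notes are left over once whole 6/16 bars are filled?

One bar of 6/16 = 12 thirty-second notes.
Express everything in thirty-second notes: eighth = 4; dotted quarter note = 12; eighth = 4; dotted eighth note = 6; whole tied to half (whole + half) = 48; sixteenth tied to thirty-second (sixteenth + thirty-second) = 3; half = 16; eighth tied to quarter (eighth + quarter) = 12; half = 16; dotted half note = 24; thirty-second note = 1.
Total: 4 + 12 + 4 + 6 + 48 + 3 + 16 + 12 + 16 + 24 + 1 = 146.
146 ÷ 12 = 12 complete bars with 2 thirty-second notes remaining.

2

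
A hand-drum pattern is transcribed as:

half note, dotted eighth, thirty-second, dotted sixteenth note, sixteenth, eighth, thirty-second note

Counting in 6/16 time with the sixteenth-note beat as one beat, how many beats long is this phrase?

One sixteenth-note beat = 2 thirty-second notes.
Convert each value to thirty-second notes: half note = 16; dotted eighth = 6; thirty-second = 1; dotted sixteenth note = 3; sixteenth = 2; eighth = 4; thirty-second note = 1.
Adding: 16 + 6 + 1 + 3 + 2 + 4 + 1 = 33.
33 ÷ 2 = 16.5 beats.

16.5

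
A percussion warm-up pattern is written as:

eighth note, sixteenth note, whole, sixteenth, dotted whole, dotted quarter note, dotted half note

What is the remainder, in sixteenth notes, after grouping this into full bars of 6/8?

One bar of 6/8 = 12 sixteenth notes.
Convert each value to sixteenth notes: eighth note = 2; sixteenth note = 1; whole = 16; sixteenth = 1; dotted whole = 24; dotted quarter note = 6; dotted half note = 12.
Sum: 2 + 1 + 16 + 1 + 24 + 6 + 12 = 62.
62 ÷ 12 = 5 complete bars with 2 sixteenth notes remaining.

2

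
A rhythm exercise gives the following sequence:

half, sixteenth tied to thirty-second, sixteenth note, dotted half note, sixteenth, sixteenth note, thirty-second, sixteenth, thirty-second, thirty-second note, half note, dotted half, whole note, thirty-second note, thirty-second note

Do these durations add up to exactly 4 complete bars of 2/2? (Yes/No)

Yes

One bar of 2/2 = 32 thirty-second notes, so 4 bars = 128.
In thirty-second notes: half = 16; sixteenth tied to thirty-second (sixteenth + thirty-second) = 3; sixteenth note = 2; dotted half note = 24; sixteenth = 2; sixteenth note = 2; thirty-second = 1; sixteenth = 2; thirty-second = 1; thirty-second note = 1; half note = 16; dotted half = 24; whole note = 32; thirty-second note = 1; thirty-second note = 1.
Altogether 16 + 3 + 2 + 24 + 2 + 2 + 1 + 2 + 1 + 1 + 16 + 24 + 32 + 1 + 1 = 128.
128 equals 128, so the answer is Yes.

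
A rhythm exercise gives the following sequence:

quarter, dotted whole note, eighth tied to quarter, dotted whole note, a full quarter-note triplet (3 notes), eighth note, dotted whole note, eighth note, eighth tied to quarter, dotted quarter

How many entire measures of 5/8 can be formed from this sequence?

10

One bar of 5/8 = 5 eighth notes.
Each duration in eighth notes: quarter = 2; dotted whole note = 12; eighth tied to quarter (eighth + quarter) = 3; dotted whole note = 12; a full quarter-note triplet (3 notes) (three triplet quarters span one half) = 4; eighth note = 1; dotted whole note = 12; eighth note = 1; eighth tied to quarter (eighth + quarter) = 3; dotted quarter = 3.
Total: 2 + 12 + 3 + 12 + 4 + 1 + 12 + 1 + 3 + 3 = 53.
53 ÷ 5 = 10 complete bars with 3 left over.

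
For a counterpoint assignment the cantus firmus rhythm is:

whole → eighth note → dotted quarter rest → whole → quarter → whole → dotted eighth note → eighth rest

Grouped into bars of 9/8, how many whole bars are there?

One bar of 9/8 = 18 sixteenth notes.
Express everything in sixteenth notes: whole = 16; eighth note = 2; dotted quarter rest = 6; whole = 16; quarter = 4; whole = 16; dotted eighth note = 3; eighth rest = 2.
Adding: 16 + 2 + 6 + 16 + 4 + 16 + 3 + 2 = 65.
65 ÷ 18 = 3 complete bars with 11 left over.

3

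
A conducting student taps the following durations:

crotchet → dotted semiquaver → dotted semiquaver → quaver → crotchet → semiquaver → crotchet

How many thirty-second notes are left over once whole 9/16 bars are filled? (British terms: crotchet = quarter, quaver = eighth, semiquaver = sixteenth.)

0

One bar of 9/16 = 18 thirty-second notes.
In thirty-second notes: crotchet = 8; dotted semiquaver = 3; dotted semiquaver = 3; quaver = 4; crotchet = 8; semiquaver = 2; crotchet = 8.
Altogether 8 + 3 + 3 + 4 + 8 + 2 + 8 = 36.
36 ÷ 18 = 2 complete bars with 0 thirty-second notes remaining.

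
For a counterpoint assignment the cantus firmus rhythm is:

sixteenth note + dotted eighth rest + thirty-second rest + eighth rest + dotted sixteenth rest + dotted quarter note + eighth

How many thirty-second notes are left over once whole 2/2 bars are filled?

0

One bar of 2/2 = 32 thirty-second notes.
Convert each value to thirty-second notes: sixteenth note = 2; dotted eighth rest = 6; thirty-second rest = 1; eighth rest = 4; dotted sixteenth rest = 3; dotted quarter note = 12; eighth = 4.
Sum: 2 + 6 + 1 + 4 + 3 + 12 + 4 = 32.
32 ÷ 32 = 1 complete bar with 0 thirty-second notes remaining.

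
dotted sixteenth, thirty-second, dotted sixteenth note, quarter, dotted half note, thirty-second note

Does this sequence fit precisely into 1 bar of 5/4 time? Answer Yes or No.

Yes

One bar of 5/4 = 40 thirty-second notes.
Working in thirty-second notes: dotted sixteenth = 3; thirty-second = 1; dotted sixteenth note = 3; quarter = 8; dotted half note = 24; thirty-second note = 1.
Sum: 3 + 1 + 3 + 8 + 24 + 1 = 40.
40 equals 40, so the answer is Yes.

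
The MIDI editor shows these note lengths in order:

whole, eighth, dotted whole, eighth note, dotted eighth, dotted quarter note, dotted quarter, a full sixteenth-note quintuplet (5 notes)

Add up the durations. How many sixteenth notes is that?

63

Convert each value to sixteenth notes: whole = 16; eighth = 2; dotted whole = 24; eighth note = 2; dotted eighth = 3; dotted quarter note = 6; dotted quarter = 6; a full sixteenth-note quintuplet (5 notes) (five quintuplet sixteenths span one quarter) = 4.
Altogether 16 + 2 + 24 + 2 + 3 + 6 + 6 + 4 = 63 sixteenth notes.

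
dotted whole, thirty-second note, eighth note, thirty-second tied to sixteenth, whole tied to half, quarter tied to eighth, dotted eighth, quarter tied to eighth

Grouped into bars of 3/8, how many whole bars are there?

11

One bar of 3/8 = 12 thirty-second notes.
Working in thirty-second notes: dotted whole = 48; thirty-second note = 1; eighth note = 4; thirty-second tied to sixteenth (thirty-second + sixteenth) = 3; whole tied to half (whole + half) = 48; quarter tied to eighth (quarter + eighth) = 12; dotted eighth = 6; quarter tied to eighth (quarter + eighth) = 12.
Sum: 48 + 1 + 4 + 3 + 48 + 12 + 6 + 12 = 134.
134 ÷ 12 = 11 complete bars with 2 left over.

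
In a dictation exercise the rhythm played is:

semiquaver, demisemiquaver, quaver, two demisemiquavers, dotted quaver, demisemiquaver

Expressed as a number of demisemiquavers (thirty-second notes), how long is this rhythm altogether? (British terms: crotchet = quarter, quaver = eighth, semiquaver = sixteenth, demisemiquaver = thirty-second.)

Working in thirty-second notes: semiquaver = 2; demisemiquaver = 1; quaver = 4; demisemiquaver = 1; demisemiquaver = 1; dotted quaver = 6; demisemiquaver = 1.
Total: 2 + 1 + 4 + 1 + 1 + 6 + 1 = 16 thirty-second notes.

16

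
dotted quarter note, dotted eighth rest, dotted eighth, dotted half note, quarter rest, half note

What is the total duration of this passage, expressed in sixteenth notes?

Express everything in sixteenth notes: dotted quarter note = 6; dotted eighth rest = 3; dotted eighth = 3; dotted half note = 12; quarter rest = 4; half note = 8.
Altogether 6 + 3 + 3 + 12 + 4 + 8 = 36 sixteenth notes.

36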